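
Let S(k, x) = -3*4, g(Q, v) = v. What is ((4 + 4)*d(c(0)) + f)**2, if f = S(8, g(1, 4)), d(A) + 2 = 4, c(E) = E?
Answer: 16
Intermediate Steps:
S(k, x) = -12
d(A) = 2 (d(A) = -2 + 4 = 2)
f = -12
((4 + 4)*d(c(0)) + f)**2 = ((4 + 4)*2 - 12)**2 = (8*2 - 12)**2 = (16 - 12)**2 = 4**2 = 16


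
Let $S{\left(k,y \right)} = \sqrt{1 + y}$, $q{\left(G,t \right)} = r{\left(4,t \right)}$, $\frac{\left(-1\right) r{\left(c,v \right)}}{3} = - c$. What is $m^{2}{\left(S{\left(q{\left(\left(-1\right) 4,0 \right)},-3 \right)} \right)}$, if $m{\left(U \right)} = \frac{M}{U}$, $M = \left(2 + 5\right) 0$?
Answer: $0$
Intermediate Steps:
$r{\left(c,v \right)} = 3 c$ ($r{\left(c,v \right)} = - 3 \left(- c\right) = 3 c$)
$q{\left(G,t \right)} = 12$ ($q{\left(G,t \right)} = 3 \cdot 4 = 12$)
$M = 0$ ($M = 7 \cdot 0 = 0$)
$m{\left(U \right)} = 0$ ($m{\left(U \right)} = \frac{0}{U} = 0$)
$m^{2}{\left(S{\left(q{\left(\left(-1\right) 4,0 \right)},-3 \right)} \right)} = 0^{2} = 0$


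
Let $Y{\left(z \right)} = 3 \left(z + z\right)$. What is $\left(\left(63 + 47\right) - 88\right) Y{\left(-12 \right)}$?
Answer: $-1584$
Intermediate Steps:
$Y{\left(z \right)} = 6 z$ ($Y{\left(z \right)} = 3 \cdot 2 z = 6 z$)
$\left(\left(63 + 47\right) - 88\right) Y{\left(-12 \right)} = \left(\left(63 + 47\right) - 88\right) 6 \left(-12\right) = \left(110 - 88\right) \left(-72\right) = 22 \left(-72\right) = -1584$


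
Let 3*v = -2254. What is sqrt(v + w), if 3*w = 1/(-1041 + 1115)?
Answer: I*sqrt(37028490)/222 ≈ 27.41*I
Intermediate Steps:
w = 1/222 (w = 1/(3*(-1041 + 1115)) = (1/3)/74 = (1/3)*(1/74) = 1/222 ≈ 0.0045045)
v = -2254/3 (v = (1/3)*(-2254) = -2254/3 ≈ -751.33)
sqrt(v + w) = sqrt(-2254/3 + 1/222) = sqrt(-166795/222) = I*sqrt(37028490)/222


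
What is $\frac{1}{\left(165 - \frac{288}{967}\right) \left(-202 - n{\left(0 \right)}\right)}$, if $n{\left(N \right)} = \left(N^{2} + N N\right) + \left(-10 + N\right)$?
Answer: $- \frac{967}{30579264} \approx -3.1623 \cdot 10^{-5}$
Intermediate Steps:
$n{\left(N \right)} = -10 + N + 2 N^{2}$ ($n{\left(N \right)} = \left(N^{2} + N^{2}\right) + \left(-10 + N\right) = 2 N^{2} + \left(-10 + N\right) = -10 + N + 2 N^{2}$)
$\frac{1}{\left(165 - \frac{288}{967}\right) \left(-202 - n{\left(0 \right)}\right)} = \frac{1}{\left(165 - \frac{288}{967}\right) \left(-202 - \left(-10 + 0 + 2 \cdot 0^{2}\right)\right)} = \frac{1}{\left(165 - \frac{288}{967}\right) \left(-202 - \left(-10 + 0 + 2 \cdot 0\right)\right)} = \frac{1}{\left(165 - \frac{288}{967}\right) \left(-202 - \left(-10 + 0 + 0\right)\right)} = \frac{1}{\frac{159267}{967} \left(-202 - -10\right)} = \frac{967}{159267 \left(-202 + 10\right)} = \frac{967}{159267 \left(-192\right)} = \frac{967}{159267} \left(- \frac{1}{192}\right) = - \frac{967}{30579264}$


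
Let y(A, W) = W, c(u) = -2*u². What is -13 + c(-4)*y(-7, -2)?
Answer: 51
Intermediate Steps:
-13 + c(-4)*y(-7, -2) = -13 - 2*(-4)²*(-2) = -13 - 2*16*(-2) = -13 - 32*(-2) = -13 + 64 = 51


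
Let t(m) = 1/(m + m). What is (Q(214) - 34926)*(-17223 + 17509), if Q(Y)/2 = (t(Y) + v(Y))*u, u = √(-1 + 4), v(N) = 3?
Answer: -9988836 + 183755*√3/107 ≈ -9.9859e+6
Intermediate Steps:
t(m) = 1/(2*m)
u = √3 ≈ 1.7320
Q(Y) = 2*√3*(3 + 1/(2*Y)) (Q(Y) = 2*((1/(2*Y) + 3)*√3) = 2*((3 + 1/(2*Y))*√3) = 2*(√3*(3 + 1/(2*Y))) = 2*√3*(3 + 1/(2*Y)))
(Q(214) - 34926)*(-17223 + 17509) = (√3*(1 + 6*214)/214 - 34926)*(-17223 + 17509) = (√3*(1/214)*(1 + 1284) - 34926)*286 = (√3*(1/214)*1285 - 34926)*286 = (1285*√3/214 - 34926)*286 = (-34926 + 1285*√3/214)*286 = -9988836 + 183755*√3/107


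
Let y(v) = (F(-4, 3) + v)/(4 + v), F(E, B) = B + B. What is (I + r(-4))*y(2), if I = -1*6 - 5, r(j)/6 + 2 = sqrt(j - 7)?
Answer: -92/3 + 8*I*sqrt(11) ≈ -30.667 + 26.533*I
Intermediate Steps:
F(E, B) = 2*B
y(v) = (6 + v)/(4 + v) (y(v) = (2*3 + v)/(4 + v) = (6 + v)/(4 + v))
r(j) = -12 + 6*sqrt(-7 + j) (r(j) = -12 + 6*sqrt(j - 7) = -12 + 6*sqrt(-7 + j))
I = -11 (I = -6 - 5 = -11)
(I + r(-4))*y(2) = (-11 + (-12 + 6*sqrt(-7 - 4)))*((6 + 2)/(4 + 2)) = (-11 + (-12 + 6*sqrt(-11)))*(8/6) = (-11 + (-12 + 6*(I*sqrt(11))))*((1/6)*8) = (-11 + (-12 + 6*I*sqrt(11)))*(4/3) = (-23 + 6*I*sqrt(11))*(4/3) = -92/3 + 8*I*sqrt(11)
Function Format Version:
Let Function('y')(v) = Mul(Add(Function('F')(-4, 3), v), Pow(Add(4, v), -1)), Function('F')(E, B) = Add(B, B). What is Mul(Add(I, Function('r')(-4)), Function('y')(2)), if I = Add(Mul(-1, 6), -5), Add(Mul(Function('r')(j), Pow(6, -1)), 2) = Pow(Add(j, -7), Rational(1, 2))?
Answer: Add(Rational(-92, 3), Mul(8, I, Pow(11, Rational(1, 2)))) ≈ Add(-30.667, Mul(26.533, I))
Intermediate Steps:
Function('F')(E, B) = Mul(2, B)
Function('y')(v) = Mul(Pow(Add(4, v), -1), Add(6, v)) (Function('y')(v) = Mul(Add(Mul(2, 3), v), Pow(Add(4, v), -1)) = Mul(Add(6, v), Pow(Add(4, v), -1)) = Mul(Pow(Add(4, v), -1), Add(6, v)))
Function('r')(j) = Add(-12, Mul(6, Pow(Add(-7, j), Rational(1, 2)))) (Function('r')(j) = Add(-12, Mul(6, Pow(Add(j, -7), Rational(1, 2)))) = Add(-12, Mul(6, Pow(Add(-7, j), Rational(1, 2)))))
I = -11 (I = Add(-6, -5) = -11)
Mul(Add(I, Function('r')(-4)), Function('y')(2)) = Mul(Add(-11, Add(-12, Mul(6, Pow(Add(-7, -4), Rational(1, 2))))), Mul(Pow(Add(4, 2), -1), Add(6, 2))) = Mul(Add(-11, Add(-12, Mul(6, Pow(-11, Rational(1, 2))))), Mul(Pow(6, -1), 8)) = Mul(Add(-11, Add(-12, Mul(6, Mul(I, Pow(11, Rational(1, 2)))))), Mul(Rational(1, 6), 8)) = Mul(Add(-11, Add(-12, Mul(6, I, Pow(11, Rational(1, 2))))), Rational(4, 3)) = Mul(Add(-23, Mul(6, I, Pow(11, Rational(1, 2)))), Rational(4, 3)) = Add(Rational(-92, 3), Mul(8, I, Pow(11, Rational(1, 2))))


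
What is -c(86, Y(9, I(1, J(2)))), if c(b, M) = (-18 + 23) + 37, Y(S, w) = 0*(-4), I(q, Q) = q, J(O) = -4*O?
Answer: -42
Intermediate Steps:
Y(S, w) = 0
c(b, M) = 42 (c(b, M) = 5 + 37 = 42)
-c(86, Y(9, I(1, J(2)))) = -1*42 = -42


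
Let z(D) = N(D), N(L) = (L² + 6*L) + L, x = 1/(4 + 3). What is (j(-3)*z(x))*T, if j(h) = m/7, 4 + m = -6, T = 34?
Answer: -17000/343 ≈ -49.563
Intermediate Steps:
x = ⅐ (x = 1/7 = ⅐ ≈ 0.14286)
m = -10 (m = -4 - 6 = -10)
N(L) = L² + 7*L
z(D) = D*(7 + D)
j(h) = -10/7
(j(-3)*z(x))*T = -10*(7 + ⅐)/49*34 = -10*50/(49*7)*34 = -10/7*50/49*34 = -500/343*34 = -17000/343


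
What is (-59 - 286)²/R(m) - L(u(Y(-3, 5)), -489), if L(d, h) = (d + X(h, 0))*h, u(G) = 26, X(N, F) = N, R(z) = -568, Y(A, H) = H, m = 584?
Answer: -128718201/568 ≈ -2.2662e+5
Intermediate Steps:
L(d, h) = h*(d + h) (L(d, h) = (d + h)*h = h*(d + h))
(-59 - 286)²/R(m) - L(u(Y(-3, 5)), -489) = (-59 - 286)²/(-568) - (-489)*(26 - 489) = (-345)²*(-1/568) - (-489)*(-463) = 119025*(-1/568) - 1*226407 = -119025/568 - 226407 = -128718201/568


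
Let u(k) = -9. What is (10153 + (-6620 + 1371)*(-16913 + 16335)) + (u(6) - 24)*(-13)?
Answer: 3044504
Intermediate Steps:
(10153 + (-6620 + 1371)*(-16913 + 16335)) + (u(6) - 24)*(-13) = (10153 + (-6620 + 1371)*(-16913 + 16335)) + (-9 - 24)*(-13) = (10153 - 5249*(-578)) - 33*(-13) = (10153 + 3033922) + 429 = 3044075 + 429 = 3044504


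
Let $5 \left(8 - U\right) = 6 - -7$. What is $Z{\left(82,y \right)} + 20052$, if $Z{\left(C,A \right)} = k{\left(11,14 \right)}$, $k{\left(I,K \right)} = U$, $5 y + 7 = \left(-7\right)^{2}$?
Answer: $\frac{100287}{5} \approx 20057.0$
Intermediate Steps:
$y = \frac{42}{5}$ ($y = - \frac{7}{5} + \frac{\left(-7\right)^{2}}{5} = - \frac{7}{5} + \frac{1}{5} \cdot 49 = - \frac{7}{5} + \frac{49}{5} = \frac{42}{5} \approx 8.4$)
$U = \frac{27}{5}$ ($U = 8 - \frac{6 - -7}{5} = 8 - \frac{6 + 7}{5} = 8 - \frac{13}{5} = \frac{27}{5} \approx 5.4$)
$k{\left(I,K \right)} = \frac{27}{5}$
$Z{\left(C,A \right)} = \frac{27}{5}$
$Z{\left(82,y \right)} + 20052 = \frac{27}{5} + 20052 = \frac{100287}{5}$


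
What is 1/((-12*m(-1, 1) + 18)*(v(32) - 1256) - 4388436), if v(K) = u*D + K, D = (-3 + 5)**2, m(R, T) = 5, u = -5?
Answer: -1/4336188 ≈ -2.3062e-7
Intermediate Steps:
D = 4 (D = 2**2 = 4)
v(K) = -20 + K (v(K) = -5*4 + K = -20 + K)
1/((-12*m(-1, 1) + 18)*(v(32) - 1256) - 4388436) = 1/((-12*5 + 18)*((-20 + 32) - 1256) - 4388436) = 1/((-60 + 18)*(12 - 1256) - 4388436) = 1/(-42*(-1244) - 4388436) = 1/(52248 - 4388436) = 1/(-4336188) = -1/4336188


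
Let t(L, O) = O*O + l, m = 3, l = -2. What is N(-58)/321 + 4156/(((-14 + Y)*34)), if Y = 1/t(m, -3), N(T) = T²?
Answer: 877970/529329 ≈ 1.6586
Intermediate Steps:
t(L, O) = -2 + O² (t(L, O) = O*O - 2 = O² - 2 = -2 + O²)
Y = ⅐ (Y = 1/(-2 + (-3)²) = 1/(-2 + 9) = 1/7 = ⅐ ≈ 0.14286)
N(-58)/321 + 4156/(((-14 + Y)*34)) = (-58)²/321 + 4156/(((-14 + ⅐)*34)) = 3364*(1/321) + 4156/((-97/7*34)) = 3364/321 + 4156/(-3298/7) = 3364/321 + 4156*(-7/3298) = 3364/321 - 14546/1649 = 877970/529329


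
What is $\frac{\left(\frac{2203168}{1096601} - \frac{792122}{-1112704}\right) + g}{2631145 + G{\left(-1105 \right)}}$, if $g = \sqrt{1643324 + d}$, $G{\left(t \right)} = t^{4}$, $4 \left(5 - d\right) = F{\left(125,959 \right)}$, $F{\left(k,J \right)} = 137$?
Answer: $\frac{21559192361}{11812924942934723451520} + \frac{\sqrt{6573179}}{2981809363540} \approx 8.6165 \cdot 10^{-10}$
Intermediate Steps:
$d = - \frac{117}{4}$ ($d = 5 - \frac{137}{4} = - \frac{117}{4} \approx -29.25$)
$g = \frac{\sqrt{6573179}}{2}$ ($g = \sqrt{1643324 - \frac{117}{4}} = \sqrt{\frac{6573179}{4}} = \frac{\sqrt{6573179}}{2} \approx 1281.9$)
$\frac{\left(\frac{2203168}{1096601} - \frac{792122}{-1112704}\right) + g}{2631145 + G{\left(-1105 \right)}} = \frac{\left(\frac{2203168}{1096601} - \frac{792122}{-1112704}\right) + \frac{\sqrt{6573179}}{2}}{2631145 + \left(-1105\right)^{4}} = \frac{\left(2203168 \cdot \frac{1}{1096601} - - \frac{396061}{556352}\right) + \frac{\sqrt{6573179}}{2}}{2631145 + 1490902050625} = \frac{\left(\frac{200288}{99691} + \frac{396061}{556352}\right) + \frac{\sqrt{6573179}}{2}}{1490904681770} = \left(\frac{150914346527}{55463287232} + \frac{\sqrt{6573179}}{2}\right) \frac{1}{1490904681770} = \frac{21559192361}{11812924942934723451520} + \frac{\sqrt{6573179}}{2981809363540}$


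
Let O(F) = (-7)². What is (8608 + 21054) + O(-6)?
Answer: 29711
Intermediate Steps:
O(F) = 49
(8608 + 21054) + O(-6) = (8608 + 21054) + 49 = 29662 + 49 = 29711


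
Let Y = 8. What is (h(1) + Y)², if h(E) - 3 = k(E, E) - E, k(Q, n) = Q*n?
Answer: 121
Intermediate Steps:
h(E) = 3 + E² - E (h(E) = 3 + (E*E - E) = 3 + (E² - E) = 3 + E² - E)
(h(1) + Y)² = ((3 + 1² - 1*1) + 8)² = ((3 + 1 - 1) + 8)² = (3 + 8)² = 11² = 121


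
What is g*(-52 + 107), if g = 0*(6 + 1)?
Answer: 0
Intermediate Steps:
g = 0 (g = 0*7 = 0)
g*(-52 + 107) = 0*(-52 + 107) = 0*55 = 0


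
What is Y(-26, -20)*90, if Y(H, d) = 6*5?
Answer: 2700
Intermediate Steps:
Y(H, d) = 30
Y(-26, -20)*90 = 30*90 = 2700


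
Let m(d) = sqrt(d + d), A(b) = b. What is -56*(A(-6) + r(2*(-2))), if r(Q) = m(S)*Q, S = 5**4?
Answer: 336 + 5600*sqrt(2) ≈ 8255.6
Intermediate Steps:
S = 625
m(d) = sqrt(2)*sqrt(d) (m(d) = sqrt(2*d) = sqrt(2)*sqrt(d))
r(Q) = 25*Q*sqrt(2) (r(Q) = (sqrt(2)*sqrt(625))*Q = (sqrt(2)*25)*Q = (25*sqrt(2))*Q = 25*Q*sqrt(2))
-56*(A(-6) + r(2*(-2))) = -56*(-6 + 25*(2*(-2))*sqrt(2)) = -56*(-6 + 25*(-4)*sqrt(2)) = -56*(-6 - 100*sqrt(2)) = 336 + 5600*sqrt(2)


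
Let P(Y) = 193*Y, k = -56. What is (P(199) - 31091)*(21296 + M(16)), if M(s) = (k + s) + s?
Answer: 155625952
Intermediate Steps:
M(s) = -56 + 2*s (M(s) = (-56 + s) + s = -56 + 2*s)
(P(199) - 31091)*(21296 + M(16)) = (193*199 - 31091)*(21296 + (-56 + 2*16)) = (38407 - 31091)*(21296 + (-56 + 32)) = 7316*(21296 - 24) = 7316*21272 = 155625952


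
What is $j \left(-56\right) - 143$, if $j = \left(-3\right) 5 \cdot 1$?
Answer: $697$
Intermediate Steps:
$j = -15$ ($j = \left(-15\right) 1 = -15$)
$j \left(-56\right) - 143 = \left(-15\right) \left(-56\right) - 143 = 840 - 143 = 697$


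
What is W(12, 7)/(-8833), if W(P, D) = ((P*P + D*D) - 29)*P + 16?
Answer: -1984/8833 ≈ -0.22461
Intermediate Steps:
W(P, D) = 16 + P*(-29 + D**2 + P**2) (W(P, D) = ((P**2 + D**2) - 29)*P + 16 = ((D**2 + P**2) - 29)*P + 16 = (-29 + D**2 + P**2)*P + 16 = P*(-29 + D**2 + P**2) + 16 = 16 + P*(-29 + D**2 + P**2))
W(12, 7)/(-8833) = (16 + 12**3 - 29*12 + 12*7**2)/(-8833) = (16 + 1728 - 348 + 12*49)*(-1/8833) = (16 + 1728 - 348 + 588)*(-1/8833) = 1984*(-1/8833) = -1984/8833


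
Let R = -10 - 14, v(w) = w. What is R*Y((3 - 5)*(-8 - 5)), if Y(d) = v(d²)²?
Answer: -10967424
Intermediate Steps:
R = -24
Y(d) = d⁴ (Y(d) = (d²)² = d⁴)
R*Y((3 - 5)*(-8 - 5)) = -24*(-8 - 5)⁴*(3 - 5)⁴ = -24*(-2*(-13))⁴ = -24*26⁴ = -24*456976 = -10967424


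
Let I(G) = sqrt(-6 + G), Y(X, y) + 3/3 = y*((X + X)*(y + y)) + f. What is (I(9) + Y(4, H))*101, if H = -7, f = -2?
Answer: 78881 + 101*sqrt(3) ≈ 79056.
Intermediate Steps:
Y(X, y) = -3 + 4*X*y**2 (Y(X, y) = -1 + (y*((X + X)*(y + y)) - 2) = -1 + (y*((2*X)*(2*y)) - 2) = -1 + (y*(4*X*y) - 2) = -1 + (4*X*y**2 - 2) = -1 + (-2 + 4*X*y**2) = -3 + 4*X*y**2)
(I(9) + Y(4, H))*101 = (sqrt(-6 + 9) + (-3 + 4*4*(-7)**2))*101 = (sqrt(3) + (-3 + 4*4*49))*101 = (sqrt(3) + (-3 + 784))*101 = (sqrt(3) + 781)*101 = (781 + sqrt(3))*101 = 78881 + 101*sqrt(3)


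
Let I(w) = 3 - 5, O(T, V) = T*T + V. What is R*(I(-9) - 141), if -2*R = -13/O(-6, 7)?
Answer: -1859/86 ≈ -21.616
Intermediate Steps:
O(T, V) = V + T**2 (O(T, V) = T**2 + V = V + T**2)
R = 13/86 (R = -(-13)/(2*(7 + (-6)**2)) = -(-13)/(2*(7 + 36)) = -(-13)/(2*43) = -1/2*(-13/43) = 13/86 ≈ 0.15116)
I(w) = -2
R*(I(-9) - 141) = 13*(-2 - 141)/86 = (13/86)*(-143) = -1859/86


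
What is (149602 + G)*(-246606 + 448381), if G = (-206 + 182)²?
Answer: 30302165950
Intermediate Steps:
G = 576 (G = (-24)² = 576)
(149602 + G)*(-246606 + 448381) = (149602 + 576)*(-246606 + 448381) = 150178*201775 = 30302165950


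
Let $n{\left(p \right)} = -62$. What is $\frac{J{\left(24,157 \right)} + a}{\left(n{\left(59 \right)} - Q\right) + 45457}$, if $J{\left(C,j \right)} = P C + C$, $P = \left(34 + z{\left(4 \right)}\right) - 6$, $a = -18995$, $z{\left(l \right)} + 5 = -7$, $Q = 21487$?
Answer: $- \frac{18587}{23908} \approx -0.77744$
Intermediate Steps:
$z{\left(l \right)} = -12$ ($z{\left(l \right)} = -5 - 7 = -12$)
$P = 16$ ($P = \left(34 - 12\right) - 6 = 22 - 6 = 16$)
$J{\left(C,j \right)} = 17 C$ ($J{\left(C,j \right)} = 16 C + C = 17 C$)
$\frac{J{\left(24,157 \right)} + a}{\left(n{\left(59 \right)} - Q\right) + 45457} = \frac{17 \cdot 24 - 18995}{\left(-62 - 21487\right) + 45457} = \frac{408 - 18995}{\left(-62 - 21487\right) + 45457} = - \frac{18587}{-21549 + 45457} = - \frac{18587}{23908}$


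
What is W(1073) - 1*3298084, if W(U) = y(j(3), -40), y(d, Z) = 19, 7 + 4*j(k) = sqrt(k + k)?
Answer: -3298065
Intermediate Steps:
j(k) = -7/4 + sqrt(2)*sqrt(k)/4 (j(k) = -7/4 + sqrt(k + k)/4 = -7/4 + sqrt(2*k)/4 = -7/4 + (sqrt(2)*sqrt(k))/4 = -7/4 + sqrt(2)*sqrt(k)/4)
W(U) = 19
W(1073) - 1*3298084 = 19 - 1*3298084 = 19 - 3298084 = -3298065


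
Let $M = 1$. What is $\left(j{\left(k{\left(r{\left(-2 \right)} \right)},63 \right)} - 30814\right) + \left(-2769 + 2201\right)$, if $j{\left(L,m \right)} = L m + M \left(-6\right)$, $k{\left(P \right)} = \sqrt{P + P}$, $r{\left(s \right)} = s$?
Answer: $-31388 + 126 i \approx -31388.0 + 126.0 i$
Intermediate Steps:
$k{\left(P \right)} = \sqrt{2} \sqrt{P}$ ($k{\left(P \right)} = \sqrt{2 P} = \sqrt{2} \sqrt{P}$)
$j{\left(L,m \right)} = -6 + L m$ ($j{\left(L,m \right)} = L m + 1 \left(-6\right) = L m - 6 = -6 + L m$)
$\left(j{\left(k{\left(r{\left(-2 \right)} \right)},63 \right)} - 30814\right) + \left(-2769 + 2201\right) = \left(\left(-6 + \sqrt{2} \sqrt{-2} \cdot 63\right) - 30814\right) + \left(-2769 + 2201\right) = \left(\left(-6 + \sqrt{2} i \sqrt{2} \cdot 63\right) - 30814\right) - 568 = \left(\left(-6 + 2 i 63\right) - 30814\right) - 568 = \left(\left(-6 + 126 i\right) - 30814\right) - 568 = \left(-30820 + 126 i\right) - 568 = -31388 + 126 i$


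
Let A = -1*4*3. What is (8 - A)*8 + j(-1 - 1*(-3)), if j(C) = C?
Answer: 162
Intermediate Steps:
A = -12 (A = -4*3 = -12)
(8 - A)*8 + j(-1 - 1*(-3)) = (8 - 1*(-12))*8 + (-1 - 1*(-3)) = (8 + 12)*8 + (-1 + 3) = 20*8 + 2 = 160 + 2 = 162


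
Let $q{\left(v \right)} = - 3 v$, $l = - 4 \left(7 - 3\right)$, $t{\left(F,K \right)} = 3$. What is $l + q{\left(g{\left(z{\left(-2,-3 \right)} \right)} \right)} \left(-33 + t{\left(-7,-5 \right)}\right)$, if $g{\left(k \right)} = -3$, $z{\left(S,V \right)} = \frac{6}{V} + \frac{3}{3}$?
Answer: $-286$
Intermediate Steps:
$z{\left(S,V \right)} = 1 + \frac{6}{V}$ ($z{\left(S,V \right)} = \frac{6}{V} + 3 \cdot \frac{1}{3} = \frac{6}{V} + 1 = 1 + \frac{6}{V}$)
$l = -16$ ($l = \left(-4\right) 4 = -16$)
$l + q{\left(g{\left(z{\left(-2,-3 \right)} \right)} \right)} \left(-33 + t{\left(-7,-5 \right)}\right) = -16 + \left(-3\right) \left(-3\right) \left(-33 + 3\right) = -16 + 9 \left(-30\right) = -16 - 270 = -286$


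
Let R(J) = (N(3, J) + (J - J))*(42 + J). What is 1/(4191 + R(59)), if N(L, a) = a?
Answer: 1/10150 ≈ 9.8522e-5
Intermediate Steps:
R(J) = J*(42 + J) (R(J) = (J + (J - J))*(42 + J) = (J + 0)*(42 + J) = J*(42 + J))
1/(4191 + R(59)) = 1/(4191 + 59*(42 + 59)) = 1/(4191 + 59*101) = 1/(4191 + 5959) = 1/10150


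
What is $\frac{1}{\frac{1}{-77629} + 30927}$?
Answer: $\frac{77629}{2400832082} \approx 3.2334 \cdot 10^{-5}$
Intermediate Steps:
$\frac{1}{\frac{1}{-77629} + 30927} = \frac{1}{- \frac{1}{77629} + 30927} = \frac{1}{\frac{2400832082}{77629}} = \frac{77629}{2400832082}$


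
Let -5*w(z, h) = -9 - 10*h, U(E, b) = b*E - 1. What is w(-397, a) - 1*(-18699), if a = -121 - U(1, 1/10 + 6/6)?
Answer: 92293/5 ≈ 18459.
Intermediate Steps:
U(E, b) = -1 + E*b (U(E, b) = E*b - 1 = -1 + E*b)
a = -1211/10 (a = -121 - (-1 + 1*(1/10 + 6/6)) = -121 - (-1 + 1*(1*(⅒) + 6*(⅙))) = -121 - (-1 + 1*(⅒ + 1)) = -121 - (-1 + 1*(11/10)) = -121 - (-1 + 11/10) = -121 - 1*⅒ = -121 - ⅒ = -1211/10 ≈ -121.10)
w(z, h) = 9/5 + 2*h (w(z, h) = -(-9 - 10*h)/5 = 9/5 + 2*h)
w(-397, a) - 1*(-18699) = (9/5 + 2*(-1211/10)) - 1*(-18699) = (9/5 - 1211/5) + 18699 = -1202/5 + 18699 = 92293/5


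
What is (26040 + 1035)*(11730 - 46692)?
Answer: -946596150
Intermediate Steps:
(26040 + 1035)*(11730 - 46692) = 27075*(-34962) = -946596150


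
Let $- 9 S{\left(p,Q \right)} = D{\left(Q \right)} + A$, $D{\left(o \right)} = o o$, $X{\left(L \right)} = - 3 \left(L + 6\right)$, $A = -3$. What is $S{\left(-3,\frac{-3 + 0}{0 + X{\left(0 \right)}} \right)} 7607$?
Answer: $\frac{813949}{324} \approx 2512.2$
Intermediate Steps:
$X{\left(L \right)} = -18 - 3 L$ ($X{\left(L \right)} = - 3 \left(6 + L\right) = -18 - 3 L$)
$D{\left(o \right)} = o^{2}$
$S{\left(p,Q \right)} = \frac{1}{3} - \frac{Q^{2}}{9}$ ($S{\left(p,Q \right)} = - \frac{Q^{2} - 3}{9} = - \frac{-3 + Q^{2}}{9} = \frac{1}{3} - \frac{Q^{2}}{9}$)
$S{\left(-3,\frac{-3 + 0}{0 + X{\left(0 \right)}} \right)} 7607 = \left(\frac{1}{3} - \frac{\left(\frac{-3 + 0}{0 - 18}\right)^{2}}{9}\right) 7607 = \left(\frac{1}{3} - \frac{\left(- \frac{3}{0 + \left(-18 + 0\right)}\right)^{2}}{9}\right) 7607 = \left(\frac{1}{3} - \frac{\left(- \frac{3}{0 - 18}\right)^{2}}{9}\right) 7607 = \left(\frac{1}{3} - \frac{\left(- \frac{3}{-18}\right)^{2}}{9}\right) 7607 = \left(\frac{1}{3} - \frac{\left(\left(-3\right) \left(- \frac{1}{18}\right)\right)^{2}}{9}\right) 7607 = \left(\frac{1}{3} - \frac{1}{9 \cdot 36}\right) 7607 = \left(\frac{1}{3} - \frac{1}{324}\right) 7607 = \frac{107}{324} \cdot 7607 = \frac{813949}{324}$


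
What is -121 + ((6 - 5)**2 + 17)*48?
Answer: 743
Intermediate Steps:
-121 + ((6 - 5)**2 + 17)*48 = -121 + (1**2 + 17)*48 = -121 + (1 + 17)*48 = -121 + 18*48 = -121 + 864 = 743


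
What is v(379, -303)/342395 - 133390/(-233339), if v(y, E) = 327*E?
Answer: 22552607591/79894106905 ≈ 0.28228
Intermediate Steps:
v(379, -303)/342395 - 133390/(-233339) = (327*(-303))/342395 - 133390/(-233339) = -99081*1/342395 - 133390*(-1/233339) = -99081/342395 + 133390/233339 = 22552607591/79894106905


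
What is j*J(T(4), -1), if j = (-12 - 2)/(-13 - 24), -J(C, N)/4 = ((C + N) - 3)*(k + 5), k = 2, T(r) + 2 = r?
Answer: 784/37 ≈ 21.189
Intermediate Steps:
T(r) = -2 + r
J(C, N) = 84 - 28*C - 28*N (J(C, N) = -4*((C + N) - 3)*(2 + 5) = -4*(-3 + C + N)*7 = -4*(-21 + 7*C + 7*N) = 84 - 28*C - 28*N)
j = 14/37 (j = -14/(-37) = -14*(-1/37) = 14/37 ≈ 0.37838)
j*J(T(4), -1) = 14*(84 - 28*(-2 + 4) - 28*(-1))/37 = 14*(84 - 28*2 + 28)/37 = 14*(84 - 56 + 28)/37 = (14/37)*56 = 784/37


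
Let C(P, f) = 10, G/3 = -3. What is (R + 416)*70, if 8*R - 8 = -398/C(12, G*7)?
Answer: 115367/4 ≈ 28842.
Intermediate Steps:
G = -9 (G = 3*(-3) = -9)
R = -159/40 (R = 1 + (-398/10)/8 = 1 + (-398*⅒)/8 = 1 + (⅛)*(-199/5) = 1 - 199/40 = -159/40 ≈ -3.9750)
(R + 416)*70 = (-159/40 + 416)*70 = (16481/40)*70 = 115367/4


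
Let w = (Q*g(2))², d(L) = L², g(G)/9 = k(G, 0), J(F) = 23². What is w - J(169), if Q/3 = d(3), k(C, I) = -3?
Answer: 530912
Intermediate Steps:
J(F) = 529
g(G) = -27 (g(G) = 9*(-3) = -27)
Q = 27 (Q = 3*3² = 3*9 = 27)
w = 531441 (w = (27*(-27))² = (-729)² = 531441)
w - J(169) = 531441 - 1*529 = 531441 - 529 = 530912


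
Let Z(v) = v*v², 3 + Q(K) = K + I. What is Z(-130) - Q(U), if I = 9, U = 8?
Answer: -2197014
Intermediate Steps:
Q(K) = 6 + K (Q(K) = -3 + (K + 9) = -3 + (9 + K) = 6 + K)
Z(v) = v³
Z(-130) - Q(U) = (-130)³ - (6 + 8) = -2197000 - 1*14 = -2197000 - 14 = -2197014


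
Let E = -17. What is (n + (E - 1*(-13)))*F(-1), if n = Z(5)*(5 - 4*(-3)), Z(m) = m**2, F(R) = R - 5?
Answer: -2526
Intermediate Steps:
F(R) = -5 + R
n = 425 (n = 5**2*(5 - 4*(-3)) = 25*(5 + 12) = 25*17 = 425)
(n + (E - 1*(-13)))*F(-1) = (425 + (-17 - 1*(-13)))*(-5 - 1) = (425 + (-17 + 13))*(-6) = (425 - 4)*(-6) = 421*(-6) = -2526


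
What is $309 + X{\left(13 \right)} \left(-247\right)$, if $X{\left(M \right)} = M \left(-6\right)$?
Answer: $19575$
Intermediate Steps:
$X{\left(M \right)} = - 6 M$
$309 + X{\left(13 \right)} \left(-247\right) = 309 + \left(-6\right) 13 \left(-247\right) = 309 - -19266 = 309 + 19266 = 19575$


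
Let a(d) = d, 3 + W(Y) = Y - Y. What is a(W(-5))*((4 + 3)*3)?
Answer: -63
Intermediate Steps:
W(Y) = -3 (W(Y) = -3 + (Y - Y) = -3 + 0 = -3)
a(W(-5))*((4 + 3)*3) = -3*(4 + 3)*3 = -21*3 = -3*21 = -63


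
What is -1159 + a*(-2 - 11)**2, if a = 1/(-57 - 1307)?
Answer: -1581045/1364 ≈ -1159.1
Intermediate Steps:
a = -1/1364 (a = 1/(-1364) = -1/1364 ≈ -0.00073314)
-1159 + a*(-2 - 11)**2 = -1159 - (-2 - 11)**2/1364 = -1159 - 1/1364*(-13)**2 = -1159 - 1/1364*169 = -1159 - 169/1364 = -1581045/1364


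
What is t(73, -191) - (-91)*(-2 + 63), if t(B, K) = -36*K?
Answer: 12427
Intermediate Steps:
t(73, -191) - (-91)*(-2 + 63) = -36*(-191) - (-91)*(-2 + 63) = 6876 - (-91)*61 = 6876 - 1*(-5551) = 6876 + 5551 = 12427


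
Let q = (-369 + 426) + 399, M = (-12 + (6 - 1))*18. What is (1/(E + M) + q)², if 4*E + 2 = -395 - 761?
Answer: 143590976356/690561 ≈ 2.0793e+5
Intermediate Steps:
E = -579/2 (E = -½ + (-395 - 761)/4 = -½ + (¼)*(-1156) = -½ - 289 = -579/2 ≈ -289.50)
M = -126 (M = (-12 + 5)*18 = -7*18 = -126)
q = 456 (q = 57 + 399 = 456)
(1/(E + M) + q)² = (1/(-579/2 - 126) + 456)² = (1/(-831/2) + 456)² = (-2/831 + 456)² = (378934/831)² = 143590976356/690561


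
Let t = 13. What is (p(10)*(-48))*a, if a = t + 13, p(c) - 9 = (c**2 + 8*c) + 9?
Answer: -247104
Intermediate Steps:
p(c) = 18 + c**2 + 8*c (p(c) = 9 + ((c**2 + 8*c) + 9) = 9 + (9 + c**2 + 8*c) = 18 + c**2 + 8*c)
a = 26 (a = 13 + 13 = 26)
(p(10)*(-48))*a = ((18 + 10**2 + 8*10)*(-48))*26 = ((18 + 100 + 80)*(-48))*26 = (198*(-48))*26 = -9504*26 = -247104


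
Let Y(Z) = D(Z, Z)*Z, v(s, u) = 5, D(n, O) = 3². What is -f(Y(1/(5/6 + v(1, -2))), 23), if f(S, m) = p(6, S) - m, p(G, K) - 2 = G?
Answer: 15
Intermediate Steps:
p(G, K) = 2 + G
D(n, O) = 9
Y(Z) = 9*Z
f(S, m) = 8 - m (f(S, m) = (2 + 6) - m = 8 - m)
-f(Y(1/(5/6 + v(1, -2))), 23) = -(8 - 1*23) = -(8 - 23) = -1*(-15) = 15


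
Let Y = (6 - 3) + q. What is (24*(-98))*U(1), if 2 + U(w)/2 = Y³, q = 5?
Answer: -2399040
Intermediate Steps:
Y = 8 (Y = (6 - 3) + 5 = 3 + 5 = 8)
U(w) = 1020 (U(w) = -4 + 2*8³ = -4 + 2*512 = -4 + 1024 = 1020)
(24*(-98))*U(1) = (24*(-98))*1020 = -2352*1020 = -2399040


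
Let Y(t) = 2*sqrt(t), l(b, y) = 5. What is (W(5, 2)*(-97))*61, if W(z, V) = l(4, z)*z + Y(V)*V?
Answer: -147925 - 23668*sqrt(2) ≈ -1.8140e+5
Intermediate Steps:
W(z, V) = 2*V**(3/2) + 5*z (W(z, V) = 5*z + (2*sqrt(V))*V = 5*z + 2*V**(3/2) = 2*V**(3/2) + 5*z)
(W(5, 2)*(-97))*61 = ((2*2**(3/2) + 5*5)*(-97))*61 = ((2*(2*sqrt(2)) + 25)*(-97))*61 = ((4*sqrt(2) + 25)*(-97))*61 = ((25 + 4*sqrt(2))*(-97))*61 = (-2425 - 388*sqrt(2))*61 = -147925 - 23668*sqrt(2)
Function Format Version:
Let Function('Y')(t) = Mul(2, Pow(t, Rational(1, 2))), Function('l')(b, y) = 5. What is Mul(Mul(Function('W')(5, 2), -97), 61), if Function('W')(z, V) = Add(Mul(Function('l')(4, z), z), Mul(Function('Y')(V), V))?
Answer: Add(-147925, Mul(-23668, Pow(2, Rational(1, 2)))) ≈ -1.8140e+5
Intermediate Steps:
Function('W')(z, V) = Add(Mul(2, Pow(V, Rational(3, 2))), Mul(5, z)) (Function('W')(z, V) = Add(Mul(5, z), Mul(Mul(2, Pow(V, Rational(1, 2))), V)) = Add(Mul(5, z), Mul(2, Pow(V, Rational(3, 2)))) = Add(Mul(2, Pow(V, Rational(3, 2))), Mul(5, z)))
Mul(Mul(Function('W')(5, 2), -97), 61) = Mul(Mul(Add(Mul(2, Pow(2, Rational(3, 2))), Mul(5, 5)), -97), 61) = Mul(Mul(Add(Mul(2, Mul(2, Pow(2, Rational(1, 2)))), 25), -97), 61) = Mul(Mul(Add(Mul(4, Pow(2, Rational(1, 2))), 25), -97), 61) = Mul(Mul(Add(25, Mul(4, Pow(2, Rational(1, 2)))), -97), 61) = Mul(Add(-2425, Mul(-388, Pow(2, Rational(1, 2)))), 61) = Add(-147925, Mul(-23668, Pow(2, Rational(1, 2))))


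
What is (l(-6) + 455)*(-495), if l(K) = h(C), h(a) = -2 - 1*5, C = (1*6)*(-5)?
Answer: -221760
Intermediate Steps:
C = -30 (C = 6*(-5) = -30)
h(a) = -7 (h(a) = -2 - 5 = -7)
l(K) = -7
(l(-6) + 455)*(-495) = (-7 + 455)*(-495) = 448*(-495) = -221760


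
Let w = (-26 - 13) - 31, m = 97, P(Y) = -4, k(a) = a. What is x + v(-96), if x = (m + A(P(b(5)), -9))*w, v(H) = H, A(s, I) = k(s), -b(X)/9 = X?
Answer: -6606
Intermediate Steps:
b(X) = -9*X
A(s, I) = s
w = -70 (w = -39 - 31 = -70)
x = -6510 (x = (97 - 4)*(-70) = 93*(-70) = -6510)
x + v(-96) = -6510 - 96 = -6606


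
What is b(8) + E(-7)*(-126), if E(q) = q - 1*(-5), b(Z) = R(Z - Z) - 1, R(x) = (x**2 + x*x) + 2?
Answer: 253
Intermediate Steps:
R(x) = 2 + 2*x**2 (R(x) = (x**2 + x**2) + 2 = 2*x**2 + 2 = 2 + 2*x**2)
b(Z) = 1 (b(Z) = (2 + 2*(Z - Z)**2) - 1 = (2 + 2*0**2) - 1 = (2 + 2*0) - 1 = (2 + 0) - 1 = 2 - 1 = 1)
E(q) = 5 + q (E(q) = q + 5 = 5 + q)
b(8) + E(-7)*(-126) = 1 + (5 - 7)*(-126) = 1 - 2*(-126) = 1 + 252 = 253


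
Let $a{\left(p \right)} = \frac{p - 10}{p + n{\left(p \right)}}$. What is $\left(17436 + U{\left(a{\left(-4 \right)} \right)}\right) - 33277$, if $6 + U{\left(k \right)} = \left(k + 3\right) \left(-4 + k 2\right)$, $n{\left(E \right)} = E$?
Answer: $- \frac{126795}{8} \approx -15849.0$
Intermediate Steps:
$a{\left(p \right)} = \frac{-10 + p}{2 p}$ ($a{\left(p \right)} = \frac{p - 10}{p + p} = \frac{-10 + p}{2 p}$)
$U{\left(k \right)} = -6 + \left(-4 + 2 k\right) \left(3 + k\right)$ ($U{\left(k \right)} = -6 + \left(k + 3\right) \left(-4 + k 2\right) = -6 + \left(3 + k\right) \left(-4 + 2 k\right) = -6 + \left(-4 + 2 k\right) \left(3 + k\right)$)
$\left(17436 + U{\left(a{\left(-4 \right)} \right)}\right) - 33277 = \left(17436 + \left(-18 + 2 \frac{-10 - 4}{2 \left(-4\right)} + 2 \left(\frac{-10 - 4}{2 \left(-4\right)}\right)^{2}\right)\right) - 33277 = \left(17436 + \left(-18 + 2 \cdot \frac{1}{2} \left(- \frac{1}{4}\right) \left(-14\right) + 2 \left(\frac{1}{2} \left(- \frac{1}{4}\right) \left(-14\right)\right)^{2}\right)\right) - 33277 = \left(17436 + \left(-18 + 2 \cdot \frac{7}{4} + 2 \left(\frac{7}{4}\right)^{2}\right)\right) - 33277 = \left(17436 + \left(-18 + \frac{7}{2} + 2 \cdot \frac{49}{16}\right)\right) - 33277 = \left(17436 + \left(-18 + \frac{7}{2} + \frac{49}{8}\right)\right) - 33277 = \left(17436 - \frac{67}{8}\right) - 33277 = \frac{139421}{8} - 33277 = - \frac{126795}{8}$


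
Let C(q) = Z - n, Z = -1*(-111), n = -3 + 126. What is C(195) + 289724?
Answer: 289712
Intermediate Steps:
n = 123
Z = 111
C(q) = -12 (C(q) = 111 - 1*123 = 111 - 123 = -12)
C(195) + 289724 = -12 + 289724 = 289712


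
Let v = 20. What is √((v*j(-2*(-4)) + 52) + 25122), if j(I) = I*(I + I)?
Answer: 7*√566 ≈ 166.54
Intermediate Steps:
j(I) = 2*I² (j(I) = I*(2*I) = 2*I²)
√((v*j(-2*(-4)) + 52) + 25122) = √((20*(2*(-2*(-4))²) + 52) + 25122) = √((20*(2*8²) + 52) + 25122) = √((20*(2*64) + 52) + 25122) = √((20*128 + 52) + 25122) = √((2560 + 52) + 25122) = √(2612 + 25122) = √27734 = 7*√566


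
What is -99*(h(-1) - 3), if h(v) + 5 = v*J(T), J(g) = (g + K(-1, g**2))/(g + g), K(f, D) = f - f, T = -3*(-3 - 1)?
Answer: 1683/2 ≈ 841.50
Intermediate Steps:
T = 12 (T = -3*(-4) = 12)
K(f, D) = 0
J(g) = 1/2 (J(g) = (g + 0)/(g + g) = g/((2*g)) = g*(1/(2*g)) = 1/2)
h(v) = -5 + v/2 (h(v) = -5 + v*(1/2) = -5 + v/2)
-99*(h(-1) - 3) = -99*((-5 + (1/2)*(-1)) - 3) = -99*((-5 - 1/2) - 3) = -99*(-11/2 - 3) = -99*(-17/2) = 1683/2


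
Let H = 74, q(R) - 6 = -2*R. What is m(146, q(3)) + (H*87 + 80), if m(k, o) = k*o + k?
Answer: 6664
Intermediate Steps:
q(R) = 6 - 2*R
m(k, o) = k + k*o
m(146, q(3)) + (H*87 + 80) = 146*(1 + (6 - 2*3)) + (74*87 + 80) = 146*(1 + (6 - 6)) + (6438 + 80) = 146*(1 + 0) + 6518 = 146*1 + 6518 = 146 + 6518 = 6664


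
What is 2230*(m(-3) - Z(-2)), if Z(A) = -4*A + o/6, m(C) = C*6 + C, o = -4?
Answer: -189550/3 ≈ -63183.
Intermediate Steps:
m(C) = 7*C (m(C) = 6*C + C = 7*C)
Z(A) = -⅔ - 4*A (Z(A) = -4*A - 4/6 = -2*2*A - 4*⅙ = -2*2*A - ⅔ = -4*A - ⅔ = -⅔ - 4*A)
2230*(m(-3) - Z(-2)) = 2230*(7*(-3) - (-⅔ - 4*(-2))) = 2230*(-21 - (-⅔ + 8)) = 2230*(-21 - 1*22/3) = 2230*(-21 - 22/3) = 2230*(-85/3) = -189550/3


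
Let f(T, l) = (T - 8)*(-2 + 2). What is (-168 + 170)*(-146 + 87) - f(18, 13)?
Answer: -118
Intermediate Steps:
f(T, l) = 0 (f(T, l) = (-8 + T)*0 = 0)
(-168 + 170)*(-146 + 87) - f(18, 13) = (-168 + 170)*(-146 + 87) - 1*0 = 2*(-59) + 0 = -118 + 0 = -118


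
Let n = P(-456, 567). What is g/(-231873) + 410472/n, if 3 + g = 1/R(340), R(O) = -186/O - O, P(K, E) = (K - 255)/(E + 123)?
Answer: -422441284896773209/1060482063531 ≈ -3.9835e+5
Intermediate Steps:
P(K, E) = (-255 + K)/(123 + E)
n = -237/230 (n = (-255 - 456)/(123 + 567) = -711/690 = (1/690)*(-711) = -237/230 ≈ -1.0304)
R(O) = -O - 186/O
g = -173849/57893 (g = -3 + 1/(-1*340 - 186/340) = -3 + 1/(-340 - 186*1/340) = -3 + 1/(-340 - 93/170) = -3 + 1/(-57893/170) = -3 - 170/57893 = -173849/57893 ≈ -3.0029)
g/(-231873) + 410472/n = -173849/57893/(-231873) + 410472/(-237/230) = -173849/57893*(-1/231873) + 410472*(-230/237) = 173849/13423823589 - 31469520/79 = -422441284896773209/1060482063531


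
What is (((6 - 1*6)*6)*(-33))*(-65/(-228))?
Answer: 0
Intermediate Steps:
(((6 - 1*6)*6)*(-33))*(-65/(-228)) = (((6 - 6)*6)*(-33))*(-65*(-1/228)) = ((0*6)*(-33))*(65/228) = (0*(-33))*(65/228) = 0*(65/228) = 0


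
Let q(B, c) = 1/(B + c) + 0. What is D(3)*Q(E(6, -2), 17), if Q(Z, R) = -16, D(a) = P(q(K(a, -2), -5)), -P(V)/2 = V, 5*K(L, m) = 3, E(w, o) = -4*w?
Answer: -80/11 ≈ -7.2727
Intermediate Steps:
K(L, m) = 3/5 (K(L, m) = (1/5)*3 = 3/5)
q(B, c) = 1/(B + c)
P(V) = -2*V
D(a) = 5/11 (D(a) = -2/(3/5 - 5) = -2/(-22/5) = -2*(-5/22) = 5/11)
D(3)*Q(E(6, -2), 17) = (5/11)*(-16) = -80/11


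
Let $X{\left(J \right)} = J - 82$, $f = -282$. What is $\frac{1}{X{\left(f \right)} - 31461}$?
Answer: $- \frac{1}{31825} \approx -3.1422 \cdot 10^{-5}$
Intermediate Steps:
$X{\left(J \right)} = -82 + J$ ($X{\left(J \right)} = J - 82 = -82 + J$)
$\frac{1}{X{\left(f \right)} - 31461} = \frac{1}{\left(-82 - 282\right) - 31461} = \frac{1}{-364 - 31461} = \frac{1}{-31825} = - \frac{1}{31825}$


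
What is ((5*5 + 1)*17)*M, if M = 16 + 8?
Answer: 10608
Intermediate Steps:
M = 24
((5*5 + 1)*17)*M = ((5*5 + 1)*17)*24 = ((25 + 1)*17)*24 = (26*17)*24 = 442*24 = 10608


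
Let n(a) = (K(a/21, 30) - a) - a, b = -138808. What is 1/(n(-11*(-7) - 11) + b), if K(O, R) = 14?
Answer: -1/138926 ≈ -7.1981e-6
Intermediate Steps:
n(a) = 14 - 2*a (n(a) = (14 - a) - a = 14 - 2*a)
1/(n(-11*(-7) - 11) + b) = 1/((14 - 2*(-11*(-7) - 11)) - 138808) = 1/((14 - 2*(77 - 11)) - 138808) = 1/((14 - 2*66) - 138808) = 1/((14 - 132) - 138808) = 1/(-118 - 138808) = 1/(-138926) = -1/138926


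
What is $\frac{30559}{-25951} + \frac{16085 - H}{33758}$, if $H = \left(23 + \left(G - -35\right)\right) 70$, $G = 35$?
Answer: $- \frac{783129897}{876053858} \approx -0.89393$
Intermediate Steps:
$H = 6510$ ($H = \left(23 + \left(35 - -35\right)\right) 70 = \left(23 + \left(35 + 35\right)\right) 70 = \left(23 + 70\right) 70 = 93 \cdot 70 = 6510$)
$\frac{30559}{-25951} + \frac{16085 - H}{33758} = \frac{30559}{-25951} + \frac{16085 - 6510}{33758} = 30559 \left(- \frac{1}{25951}\right) + \left(16085 - 6510\right) \frac{1}{33758} = - \frac{30559}{25951} + 9575 \cdot \frac{1}{33758} = - \frac{30559}{25951} + \frac{9575}{33758} = - \frac{783129897}{876053858}$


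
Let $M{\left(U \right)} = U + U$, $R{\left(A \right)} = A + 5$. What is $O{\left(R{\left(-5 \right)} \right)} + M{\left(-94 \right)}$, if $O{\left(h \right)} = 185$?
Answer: $-3$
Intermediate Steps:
$R{\left(A \right)} = 5 + A$
$M{\left(U \right)} = 2 U$
$O{\left(R{\left(-5 \right)} \right)} + M{\left(-94 \right)} = 185 + 2 \left(-94\right) = 185 - 188 = -3$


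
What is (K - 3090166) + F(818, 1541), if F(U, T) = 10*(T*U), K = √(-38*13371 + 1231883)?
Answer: 9515214 + √723785 ≈ 9.5161e+6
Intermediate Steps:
K = √723785 (K = √(-508098 + 1231883) = √723785 ≈ 850.76)
F(U, T) = 10*T*U
(K - 3090166) + F(818, 1541) = (√723785 - 3090166) + 10*1541*818 = (-3090166 + √723785) + 12605380 = 9515214 + √723785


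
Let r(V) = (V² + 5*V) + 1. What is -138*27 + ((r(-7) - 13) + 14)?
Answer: -3710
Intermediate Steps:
r(V) = 1 + V² + 5*V
-138*27 + ((r(-7) - 13) + 14) = -138*27 + (((1 + (-7)² + 5*(-7)) - 13) + 14) = -3726 + (((1 + 49 - 35) - 13) + 14) = -3726 + ((15 - 13) + 14) = -3726 + (2 + 14) = -3726 + 16 = -3710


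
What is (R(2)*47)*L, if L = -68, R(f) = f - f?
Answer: 0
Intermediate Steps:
R(f) = 0
(R(2)*47)*L = (0*47)*(-68) = 0*(-68) = 0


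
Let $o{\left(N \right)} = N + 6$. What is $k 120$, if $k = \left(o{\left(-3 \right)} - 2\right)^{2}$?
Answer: $120$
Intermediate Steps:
$o{\left(N \right)} = 6 + N$
$k = 1$ ($k = \left(\left(6 - 3\right) - 2\right)^{2} = \left(3 - 2\right)^{2} = 1^{2} = 1$)
$k 120 = 1 \cdot 120 = 120$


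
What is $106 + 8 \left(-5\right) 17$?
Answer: $-574$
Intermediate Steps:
$106 + 8 \left(-5\right) 17 = 106 - 680 = -574$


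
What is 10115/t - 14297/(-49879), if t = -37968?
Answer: 5471773/270543696 ≈ 0.020225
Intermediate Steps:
10115/t - 14297/(-49879) = 10115/(-37968) - 14297/(-49879) = 10115*(-1/37968) - 14297*(-1/49879) = -1445/5424 + 14297/49879 = 5471773/270543696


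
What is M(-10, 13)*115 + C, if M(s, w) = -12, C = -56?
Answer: -1436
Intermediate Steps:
M(-10, 13)*115 + C = -12*115 - 56 = -1380 - 56 = -1436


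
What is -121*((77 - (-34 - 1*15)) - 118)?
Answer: -968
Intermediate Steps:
-121*((77 - (-34 - 1*15)) - 118) = -121*((77 - (-34 - 15)) - 118) = -121*((77 - 1*(-49)) - 118) = -121*((77 + 49) - 118) = -121*(126 - 118) = -121*8 = -968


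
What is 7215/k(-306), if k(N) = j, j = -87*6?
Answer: -2405/174 ≈ -13.822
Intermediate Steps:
j = -522
k(N) = -522
7215/k(-306) = 7215/(-522) = 7215*(-1/522) = -2405/174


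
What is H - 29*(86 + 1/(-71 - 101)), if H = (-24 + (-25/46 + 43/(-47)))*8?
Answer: -501551267/185932 ≈ -2697.5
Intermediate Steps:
H = -220164/1081 (H = (-24 + (-25*1/46 + 43*(-1/47)))*8 = (-24 + (-25/46 - 43/47))*8 = (-24 - 3153/2162)*8 = -55041/2162*8 = -220164/1081 ≈ -203.67)
H - 29*(86 + 1/(-71 - 101)) = -220164/1081 - 29*(86 + 1/(-71 - 101)) = -220164/1081 - 29*(86 + 1/(-172)) = -220164/1081 - 29*(86 - 1/172) = -220164/1081 - 29*14791/172 = -220164/1081 - 1*428939/172 = -220164/1081 - 428939/172 = -501551267/185932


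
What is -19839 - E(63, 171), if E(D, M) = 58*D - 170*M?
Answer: 5577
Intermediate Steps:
E(D, M) = -170*M + 58*D
-19839 - E(63, 171) = -19839 - (-170*171 + 58*63) = -19839 - (-29070 + 3654) = -19839 - 1*(-25416) = -19839 + 25416 = 5577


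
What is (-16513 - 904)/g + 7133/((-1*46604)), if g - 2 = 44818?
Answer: -70712683/130549455 ≈ -0.54165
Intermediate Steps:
g = 44820 (g = 2 + 44818 = 44820)
(-16513 - 904)/g + 7133/((-1*46604)) = (-16513 - 904)/44820 + 7133/((-1*46604)) = -17417*1/44820 + 7133/(-46604) = -17417/44820 + 7133*(-1/46604) = -17417/44820 - 7133/46604 = -70712683/130549455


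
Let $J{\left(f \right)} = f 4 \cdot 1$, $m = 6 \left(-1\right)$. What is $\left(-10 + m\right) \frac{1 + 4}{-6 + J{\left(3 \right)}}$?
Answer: $- \frac{40}{3} \approx -13.333$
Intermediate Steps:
$m = -6$
$J{\left(f \right)} = 4 f$ ($J{\left(f \right)} = 4 f 1 = 4 f$)
$\left(-10 + m\right) \frac{1 + 4}{-6 + J{\left(3 \right)}} = \left(-10 - 6\right) \frac{1 + 4}{-6 + 4 \cdot 3} = - 16 \frac{5}{-6 + 12} = - 16 \cdot \frac{5}{6} = - 16 \cdot 5 \cdot \frac{1}{6} = \left(-16\right) \frac{5}{6} = - \frac{40}{3}$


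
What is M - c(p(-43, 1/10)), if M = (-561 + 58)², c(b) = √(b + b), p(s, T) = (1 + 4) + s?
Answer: 253009 - 2*I*√19 ≈ 2.5301e+5 - 8.7178*I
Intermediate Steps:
p(s, T) = 5 + s
c(b) = √2*√b (c(b) = √(2*b) = √2*√b)
M = 253009 (M = (-503)² = 253009)
M - c(p(-43, 1/10)) = 253009 - √2*√(5 - 43) = 253009 - √2*√(-38) = 253009 - √2*I*√38 = 253009 - 2*I*√19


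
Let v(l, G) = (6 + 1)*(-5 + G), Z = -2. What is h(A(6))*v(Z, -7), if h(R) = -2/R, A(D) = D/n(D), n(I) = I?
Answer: 168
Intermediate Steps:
A(D) = 1 (A(D) = D/D = 1)
v(l, G) = -35 + 7*G (v(l, G) = 7*(-5 + G) = -35 + 7*G)
h(A(6))*v(Z, -7) = (-2/1)*(-35 + 7*(-7)) = (-2*1)*(-35 - 49) = -2*(-84) = 168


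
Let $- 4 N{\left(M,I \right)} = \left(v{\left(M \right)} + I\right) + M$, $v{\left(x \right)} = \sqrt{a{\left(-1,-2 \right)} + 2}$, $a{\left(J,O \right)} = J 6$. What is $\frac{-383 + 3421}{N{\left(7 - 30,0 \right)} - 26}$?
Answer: $- \frac{984312}{6565} + \frac{24304 i}{6565} \approx -149.93 + 3.7021 i$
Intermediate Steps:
$a{\left(J,O \right)} = 6 J$
$v{\left(x \right)} = 2 i$ ($v{\left(x \right)} = \sqrt{6 \left(-1\right) + 2} = \sqrt{-6 + 2} = \sqrt{-4} = 2 i$)
$N{\left(M,I \right)} = - \frac{i}{2} - \frac{I}{4} - \frac{M}{4}$ ($N{\left(M,I \right)} = - \frac{\left(2 i + I\right) + M}{4} = - \frac{\left(I + 2 i\right) + M}{4} = - \frac{I + M + 2 i}{4} = - \frac{i}{2} - \frac{I}{4} - \frac{M}{4}$)
$\frac{-383 + 3421}{N{\left(7 - 30,0 \right)} - 26} = \frac{-383 + 3421}{\left(- \frac{i}{2} - 0 - \frac{7 - 30}{4}\right) - 26} = \frac{3038}{\left(- \frac{i}{2} + 0 - - \frac{23}{4}\right) - 26} = \frac{3038}{\left(- \frac{i}{2} + 0 + \frac{23}{4}\right) - 26} = \frac{3038}{\left(\frac{23}{4} - \frac{i}{2}\right) - 26} = \frac{3038}{- \frac{81}{4} - \frac{i}{2}} = 3038 \frac{16 \left(- \frac{81}{4} + \frac{i}{2}\right)}{6565} = \frac{48608 \left(- \frac{81}{4} + \frac{i}{2}\right)}{6565}$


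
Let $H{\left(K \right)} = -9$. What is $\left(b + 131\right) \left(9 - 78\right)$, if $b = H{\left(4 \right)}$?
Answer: $-8418$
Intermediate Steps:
$b = -9$
$\left(b + 131\right) \left(9 - 78\right) = \left(-9 + 131\right) \left(9 - 78\right) = 122 \left(9 - 78\right) = 122 \left(-69\right) = -8418$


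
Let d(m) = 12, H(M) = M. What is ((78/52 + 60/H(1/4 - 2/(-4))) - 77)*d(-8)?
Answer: 54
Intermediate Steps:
((78/52 + 60/H(1/4 - 2/(-4))) - 77)*d(-8) = ((78/52 + 60/(1/4 - 2/(-4))) - 77)*12 = ((78*(1/52) + 60/(1*(1/4) - 2*(-1/4))) - 77)*12 = ((3/2 + 60/(1/4 + 1/2)) - 77)*12 = ((3/2 + 60/(3/4)) - 77)*12 = ((3/2 + 60*(4/3)) - 77)*12 = ((3/2 + 80) - 77)*12 = (163/2 - 77)*12 = (9/2)*12 = 54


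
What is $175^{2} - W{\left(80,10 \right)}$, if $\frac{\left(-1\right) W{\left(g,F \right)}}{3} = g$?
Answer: $30865$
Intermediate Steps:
$W{\left(g,F \right)} = - 3 g$
$175^{2} - W{\left(80,10 \right)} = 175^{2} - \left(-3\right) 80 = 30625 - -240 = 30625 + 240 = 30865$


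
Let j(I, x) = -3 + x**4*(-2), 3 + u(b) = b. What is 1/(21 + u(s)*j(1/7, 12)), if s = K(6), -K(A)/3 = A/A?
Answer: 1/248871 ≈ 4.0181e-6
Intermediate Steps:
K(A) = -3 (K(A) = -3*A/A = -3*1 = -3)
s = -3
u(b) = -3 + b
j(I, x) = -3 - 2*x**4
1/(21 + u(s)*j(1/7, 12)) = 1/(21 + (-3 - 3)*(-3 - 2*12**4)) = 1/(21 - 6*(-3 - 2*20736)) = 1/(21 - 6*(-3 - 41472)) = 1/(21 - 6*(-41475)) = 1/(21 + 248850) = 1/248871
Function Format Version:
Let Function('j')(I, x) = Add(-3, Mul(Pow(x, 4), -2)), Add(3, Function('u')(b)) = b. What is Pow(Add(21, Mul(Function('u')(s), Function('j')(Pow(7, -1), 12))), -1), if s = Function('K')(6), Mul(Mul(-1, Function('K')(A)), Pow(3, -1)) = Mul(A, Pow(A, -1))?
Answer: Rational(1, 248871) ≈ 4.0181e-6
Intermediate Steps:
Function('K')(A) = -3 (Function('K')(A) = Mul(-3, Mul(A, Pow(A, -1))) = Mul(-3, 1) = -3)
s = -3
Function('u')(b) = Add(-3, b)
Function('j')(I, x) = Add(-3, Mul(-2, Pow(x, 4)))
Pow(Add(21, Mul(Function('u')(s), Function('j')(Pow(7, -1), 12))), -1) = Pow(Add(21, Mul(Add(-3, -3), Add(-3, Mul(-2, Pow(12, 4))))), -1) = Pow(Add(21, Mul(-6, Add(-3, Mul(-2, 20736)))), -1) = Pow(Add(21, Mul(-6, Add(-3, -41472))), -1) = Pow(Add(21, Mul(-6, -41475)), -1) = Pow(Add(21, 248850), -1) = Pow(248871, -1) = Rational(1, 248871)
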